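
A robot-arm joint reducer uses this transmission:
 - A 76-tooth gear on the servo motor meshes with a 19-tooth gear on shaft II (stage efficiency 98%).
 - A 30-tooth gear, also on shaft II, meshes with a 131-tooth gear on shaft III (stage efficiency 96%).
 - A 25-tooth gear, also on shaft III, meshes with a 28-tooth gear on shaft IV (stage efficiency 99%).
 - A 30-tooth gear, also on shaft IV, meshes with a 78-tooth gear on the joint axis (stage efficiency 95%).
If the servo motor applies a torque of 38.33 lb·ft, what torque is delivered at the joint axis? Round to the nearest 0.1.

107.8 lb·ft

gear mesh 19/76 = 0.25 → τ = 38.33·0.25·0.98 = 9.3908 lb·ft
gear mesh 131/30 = 4.3667 → τ = 9.3908·4.3667·0.96 = 39.366 lb·ft
gear mesh 28/25 = 1.12 → τ = 39.366·1.12·0.99 = 43.65 lb·ft
gear mesh 78/30 = 2.6 → τ = 43.65·2.6·0.95 = 107.81 lb·ft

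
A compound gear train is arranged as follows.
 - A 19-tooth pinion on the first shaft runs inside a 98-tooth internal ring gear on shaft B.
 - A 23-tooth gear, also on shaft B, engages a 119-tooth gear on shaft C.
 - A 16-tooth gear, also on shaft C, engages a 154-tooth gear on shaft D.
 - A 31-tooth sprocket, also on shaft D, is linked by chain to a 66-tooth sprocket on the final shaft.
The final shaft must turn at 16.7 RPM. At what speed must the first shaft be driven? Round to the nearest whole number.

Overall ratio R = 5.1579 × 5.1739 × 9.625 × 2.129 = 546.86.
Required input speed = output speed × R = 16.7 × 546.86 = 9132.5 RPM.

9133 RPM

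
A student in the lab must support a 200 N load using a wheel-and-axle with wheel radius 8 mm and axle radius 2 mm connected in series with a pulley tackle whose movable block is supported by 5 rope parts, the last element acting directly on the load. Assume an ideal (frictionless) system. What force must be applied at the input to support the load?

Wheel-and-axle MA = R/r = 8/2 = 4.
Block-and-tackle MA = number of supporting rope parts = 5.
Combined ideal MA = 4 × 5 = 20.
Effort = load / MA = 200 / 20 = 10 N.

10 N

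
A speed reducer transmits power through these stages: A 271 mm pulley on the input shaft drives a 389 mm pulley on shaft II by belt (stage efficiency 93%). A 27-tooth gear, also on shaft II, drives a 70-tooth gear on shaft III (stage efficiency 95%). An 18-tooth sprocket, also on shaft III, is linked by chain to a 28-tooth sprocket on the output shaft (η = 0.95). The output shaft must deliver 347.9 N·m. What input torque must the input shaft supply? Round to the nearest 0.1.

71.6 N·m

Overall ratio R = 1.4354 × 2.5926 × 1.5556 = 5.789; overall efficiency η = 0.93 × 0.95 × 0.95 = 0.8393.
Input torque = output torque / (R × η) = 347.9 / (5.789 × 0.8393) = 71.602 N·m.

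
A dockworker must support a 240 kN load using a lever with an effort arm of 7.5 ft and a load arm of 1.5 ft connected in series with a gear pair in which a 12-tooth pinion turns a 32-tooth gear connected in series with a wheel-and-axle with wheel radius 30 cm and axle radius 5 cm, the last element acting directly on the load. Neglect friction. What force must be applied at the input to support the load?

3 kN

Lever MA = effort arm / load arm = 7.5/1.5 = 5.
Gear pair MA = 32/12 = 2.6667.
Wheel-and-axle MA = R/r = 30/5 = 6.
Combined ideal MA = 5 × 2.6667 × 6 = 80.
Effort = load / MA = 240 / 80 = 3 kN.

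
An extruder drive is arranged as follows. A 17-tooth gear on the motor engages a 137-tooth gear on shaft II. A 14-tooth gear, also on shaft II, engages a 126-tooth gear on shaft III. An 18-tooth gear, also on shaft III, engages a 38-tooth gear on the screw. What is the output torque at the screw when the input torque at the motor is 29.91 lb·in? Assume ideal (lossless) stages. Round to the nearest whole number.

After the gear mesh (137/17): 29.91 × 8.0588 = 241.04 lb·in
After the gear mesh (126/14): 241.04 × 9 = 2169.4 lb·in
After the gear mesh (38/18): 2169.4 × 2.1111 = 4579.7 lb·in

4580 lb·in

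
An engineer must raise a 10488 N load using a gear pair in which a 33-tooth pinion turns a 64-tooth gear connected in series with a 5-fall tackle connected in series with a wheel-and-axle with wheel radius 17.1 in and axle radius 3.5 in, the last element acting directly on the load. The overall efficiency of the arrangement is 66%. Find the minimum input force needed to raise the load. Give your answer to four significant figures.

335.4 N

Gear pair MA = 64/33 = 1.9394.
Block-and-tackle MA = number of supporting rope parts = 5.
Wheel-and-axle MA = R/r = 17.1/3.5 = 4.8857.
Combined ideal MA = 1.9394 × 5 × 4.8857 = 47.377.
Actual MA = 47.377 × 0.66 = 31.269.
Effort = load / actual MA = 10488 / 31.269 = 335.42 N.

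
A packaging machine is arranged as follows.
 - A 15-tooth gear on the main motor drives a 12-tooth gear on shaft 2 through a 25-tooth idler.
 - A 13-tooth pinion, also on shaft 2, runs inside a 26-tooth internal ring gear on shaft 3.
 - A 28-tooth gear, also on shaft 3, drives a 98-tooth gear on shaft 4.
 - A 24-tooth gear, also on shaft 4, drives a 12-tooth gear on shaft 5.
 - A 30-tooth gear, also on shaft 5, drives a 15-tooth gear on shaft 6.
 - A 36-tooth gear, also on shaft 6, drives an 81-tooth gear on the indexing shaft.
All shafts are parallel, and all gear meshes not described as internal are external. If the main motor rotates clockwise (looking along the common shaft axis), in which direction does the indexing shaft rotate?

clockwise

the main motor → shaft 2: driver → idler → driven is 2 external meshes, 2 reversals → CW.
shaft 2 → shaft 3: internal mesh, same direction → CW.
shaft 3 → shaft 4: external mesh, 1 reversal → CCW.
shaft 4 → shaft 5: external mesh, 1 reversal → CW.
shaft 5 → shaft 6: external mesh, 1 reversal → CCW.
shaft 6 → the indexing shaft: external mesh, 1 reversal → CW.
6 reversals in total — an even number — so the indexing shaft turns the same way as the main motor.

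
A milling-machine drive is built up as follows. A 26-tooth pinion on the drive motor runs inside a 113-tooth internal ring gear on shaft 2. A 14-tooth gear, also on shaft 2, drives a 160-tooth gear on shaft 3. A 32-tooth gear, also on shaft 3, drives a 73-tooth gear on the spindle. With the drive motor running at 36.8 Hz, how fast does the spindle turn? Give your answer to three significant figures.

0.325 Hz

the drive motor → shaft 2 (internal gear, 113/26): 36.8 ÷ 4.3462 = 8.4673 Hz
shaft 2 → shaft 3 (gear mesh, 160/14): 8.4673 ÷ 11.429 = 0.74088 Hz
shaft 3 → the spindle (gear mesh, 73/32): 0.74088 ÷ 2.2812 = 0.32477 Hz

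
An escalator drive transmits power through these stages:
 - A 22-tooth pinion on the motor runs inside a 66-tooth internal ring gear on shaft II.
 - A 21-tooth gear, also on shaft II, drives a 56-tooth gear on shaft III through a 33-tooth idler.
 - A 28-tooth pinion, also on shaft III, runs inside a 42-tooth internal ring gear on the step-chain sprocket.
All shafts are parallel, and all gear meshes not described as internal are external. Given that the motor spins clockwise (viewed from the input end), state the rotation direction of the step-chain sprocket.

clockwise

the motor → shaft II: internal mesh, same direction → CW.
shaft II → shaft III: driver → idler → driven is 2 external meshes, 2 reversals → CW.
shaft III → the step-chain sprocket: internal mesh, same direction → CW.
2 reversals in total — an even number — so the step-chain sprocket turns the same way as the motor.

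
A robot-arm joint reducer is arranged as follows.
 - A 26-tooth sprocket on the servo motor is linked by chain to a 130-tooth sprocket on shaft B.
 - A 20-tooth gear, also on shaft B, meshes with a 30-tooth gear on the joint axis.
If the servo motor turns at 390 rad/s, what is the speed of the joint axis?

52 rad/s

the servo motor → shaft B (chain, 130/26): 390 ÷ 5 = 78 rad/s
shaft B → the joint axis (gear mesh, 30/20): 78 ÷ 1.5 = 52 rad/s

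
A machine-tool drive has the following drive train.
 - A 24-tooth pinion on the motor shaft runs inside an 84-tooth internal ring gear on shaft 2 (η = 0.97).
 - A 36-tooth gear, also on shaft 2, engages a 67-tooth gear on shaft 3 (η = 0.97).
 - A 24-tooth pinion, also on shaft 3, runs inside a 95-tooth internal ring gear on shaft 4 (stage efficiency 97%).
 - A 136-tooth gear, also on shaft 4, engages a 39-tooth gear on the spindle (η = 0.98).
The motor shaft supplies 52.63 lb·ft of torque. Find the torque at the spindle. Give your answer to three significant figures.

internal gear 84/24 = 3.5 → τ = 52.63·3.5·0.97 = 178.68 lb·ft
gear mesh 67/36 = 1.8611 → τ = 178.68·1.8611·0.97 = 322.56 lb·ft
internal gear 95/24 = 3.9583 → τ = 322.56·3.9583·0.97 = 1238.5 lb·ft
gear mesh 39/136 = 0.28676 → τ = 1238.5·0.28676·0.98 = 348.06 lb·ft

348 lb·ft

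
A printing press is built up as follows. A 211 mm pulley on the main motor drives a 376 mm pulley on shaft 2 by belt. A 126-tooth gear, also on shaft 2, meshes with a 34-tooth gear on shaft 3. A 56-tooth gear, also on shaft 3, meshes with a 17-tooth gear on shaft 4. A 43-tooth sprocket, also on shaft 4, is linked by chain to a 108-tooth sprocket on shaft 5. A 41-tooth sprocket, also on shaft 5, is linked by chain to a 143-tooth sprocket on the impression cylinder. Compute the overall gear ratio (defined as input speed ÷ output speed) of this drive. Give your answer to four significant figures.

Each stage contributes driven/driver: belt 376/211 = 1.782, gear mesh 34/126 = 0.26984, gear mesh 17/56 = 0.30357, chain 108/43 = 2.5116, chain 143/41 = 3.4878.
Overall: 1.782 × 0.26984 × 0.30357 × 2.5116 × 3.4878 = 1.2787.

1.279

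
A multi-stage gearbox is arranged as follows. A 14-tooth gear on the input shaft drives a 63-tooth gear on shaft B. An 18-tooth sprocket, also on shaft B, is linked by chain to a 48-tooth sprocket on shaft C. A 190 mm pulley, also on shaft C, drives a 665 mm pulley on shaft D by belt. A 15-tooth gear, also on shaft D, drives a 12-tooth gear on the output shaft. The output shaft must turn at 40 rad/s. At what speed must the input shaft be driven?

1344 rad/s

Overall ratio R = 4.5 × 2.6667 × 3.5 × 0.8 = 33.6.
Required input speed = output speed × R = 40 × 33.6 = 1344 rad/s.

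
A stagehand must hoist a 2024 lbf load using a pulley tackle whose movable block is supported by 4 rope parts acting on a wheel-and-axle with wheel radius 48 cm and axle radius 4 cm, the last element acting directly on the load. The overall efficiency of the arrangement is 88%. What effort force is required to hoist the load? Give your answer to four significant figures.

Block-and-tackle MA = number of supporting rope parts = 4.
Wheel-and-axle MA = R/r = 48/4 = 12.
Combined ideal MA = 4 × 12 = 48.
Actual MA = 48 × 0.88 = 42.24.
Effort = load / actual MA = 2024 / 42.24 = 47.917 lbf.

47.92 lbf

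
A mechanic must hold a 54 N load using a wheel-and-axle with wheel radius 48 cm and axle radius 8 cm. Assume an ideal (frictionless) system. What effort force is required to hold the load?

Wheel-and-axle MA = R/r = 48/8 = 6.
Effort = load / MA = 54 / 6 = 9 N.

9 N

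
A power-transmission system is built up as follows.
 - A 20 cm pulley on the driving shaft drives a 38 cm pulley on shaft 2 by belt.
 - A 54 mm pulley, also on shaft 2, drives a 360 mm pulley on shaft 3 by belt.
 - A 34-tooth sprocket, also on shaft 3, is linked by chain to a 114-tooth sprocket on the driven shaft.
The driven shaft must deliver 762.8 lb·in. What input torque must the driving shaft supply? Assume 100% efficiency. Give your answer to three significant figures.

18.0 lb·in

Overall ratio R = 1.9 × 6.6667 × 3.3529 = 42.471.
Input torque = output torque / R = 762.8 / 42.471 = 17.961 lb·in.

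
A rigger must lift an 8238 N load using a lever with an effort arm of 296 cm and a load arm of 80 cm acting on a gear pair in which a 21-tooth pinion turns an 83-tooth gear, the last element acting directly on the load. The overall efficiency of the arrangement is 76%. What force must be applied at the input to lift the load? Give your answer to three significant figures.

741 N

Lever MA = effort arm / load arm = 296/80 = 3.7.
Gear pair MA = 83/21 = 3.9524.
Combined ideal MA = 3.7 × 3.9524 = 14.624.
Actual MA = 14.624 × 0.76 = 11.114.
Effort = load / actual MA = 8238 / 11.114 = 741.22 N.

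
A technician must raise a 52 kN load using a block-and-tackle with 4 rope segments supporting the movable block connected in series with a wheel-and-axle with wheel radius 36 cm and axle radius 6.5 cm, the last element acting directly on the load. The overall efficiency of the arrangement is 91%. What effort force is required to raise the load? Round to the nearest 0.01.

2.58 kN

Block-and-tackle MA = number of supporting rope parts = 4.
Wheel-and-axle MA = R/r = 36/6.5 = 5.5385.
Combined ideal MA = 4 × 5.5385 = 22.154.
Actual MA = 22.154 × 0.91 = 20.16.
Effort = load / actual MA = 52 / 20.16 = 2.5794 kN.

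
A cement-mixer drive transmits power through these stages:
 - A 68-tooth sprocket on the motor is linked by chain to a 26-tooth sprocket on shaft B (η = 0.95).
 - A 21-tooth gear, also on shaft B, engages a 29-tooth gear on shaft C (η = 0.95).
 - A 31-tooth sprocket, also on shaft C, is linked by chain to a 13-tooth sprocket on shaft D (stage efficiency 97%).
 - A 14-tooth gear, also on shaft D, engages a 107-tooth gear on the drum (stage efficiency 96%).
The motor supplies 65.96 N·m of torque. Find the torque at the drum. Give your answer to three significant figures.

93.8 N·m

After the chain (26/68): 65.96 × 0.38235 × 0.95 = 23.959 N·m
After the gear mesh (29/21): 23.959 × 1.381 × 0.95 = 31.432 N·m
After the chain (13/31): 31.432 × 0.41935 × 0.97 = 12.786 N·m
After the gear mesh (107/14): 12.786 × 7.6429 × 0.96 = 93.81 N·m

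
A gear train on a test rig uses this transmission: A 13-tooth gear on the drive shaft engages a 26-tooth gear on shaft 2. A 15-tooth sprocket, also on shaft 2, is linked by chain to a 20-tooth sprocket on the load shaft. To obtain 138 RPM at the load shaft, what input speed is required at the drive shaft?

368 RPM

Overall ratio R = 2 × 1.3333 = 2.6667.
Required input speed = output speed × R = 138 × 2.6667 = 368 RPM.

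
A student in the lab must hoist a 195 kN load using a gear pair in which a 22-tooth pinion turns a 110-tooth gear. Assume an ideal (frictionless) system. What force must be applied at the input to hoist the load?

39 kN

Gear pair MA = 110/22 = 5.
Effort = load / MA = 195 / 5 = 39 kN.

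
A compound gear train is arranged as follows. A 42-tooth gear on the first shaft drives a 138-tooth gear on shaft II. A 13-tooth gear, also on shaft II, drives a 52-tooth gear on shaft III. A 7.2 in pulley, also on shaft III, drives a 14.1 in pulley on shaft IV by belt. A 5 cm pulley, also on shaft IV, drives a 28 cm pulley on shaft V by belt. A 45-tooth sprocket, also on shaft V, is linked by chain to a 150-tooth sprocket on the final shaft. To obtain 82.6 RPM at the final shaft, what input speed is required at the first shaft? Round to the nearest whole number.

Overall ratio R = 3.2857 × 4 × 1.9583 × 5.6 × 3.3333 = 480.44.
Required input speed = output speed × R = 82.6 × 480.44 = 39685 RPM.

39685 RPM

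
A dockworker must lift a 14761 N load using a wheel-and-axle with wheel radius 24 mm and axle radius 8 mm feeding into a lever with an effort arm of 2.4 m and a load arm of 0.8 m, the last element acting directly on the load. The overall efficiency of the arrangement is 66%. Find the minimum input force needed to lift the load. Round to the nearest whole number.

2485 N

Wheel-and-axle MA = R/r = 24/8 = 3.
Lever MA = effort arm / load arm = 2.4/0.8 = 3.
Combined ideal MA = 3 × 3 = 9.
Actual MA = 9 × 0.66 = 5.94.
Effort = load / actual MA = 14761 / 5.94 = 2485 N.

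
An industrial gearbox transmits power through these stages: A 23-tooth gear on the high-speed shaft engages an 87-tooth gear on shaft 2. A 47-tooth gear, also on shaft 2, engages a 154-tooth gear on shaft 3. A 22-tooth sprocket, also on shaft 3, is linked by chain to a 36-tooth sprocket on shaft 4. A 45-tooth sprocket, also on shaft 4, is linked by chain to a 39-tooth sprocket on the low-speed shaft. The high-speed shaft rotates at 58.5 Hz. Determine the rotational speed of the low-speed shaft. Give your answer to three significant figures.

3.33 Hz

Gear mesh: ratio = 87/23 = 3.7826, so shaft 2 turns at 58.5 / 3.7826 = 15.466 Hz.
Gear mesh: ratio = 154/47 = 3.2766, so shaft 3 turns at 15.466 / 3.2766 = 4.72 Hz.
Chain: ratio = 36/22 = 1.6364, so shaft 4 turns at 4.72 / 1.6364 = 2.8844 Hz.
Chain: ratio = 39/45 = 0.86667, so the low-speed shaft turns at 2.8844 / 0.86667 = 3.3282 Hz.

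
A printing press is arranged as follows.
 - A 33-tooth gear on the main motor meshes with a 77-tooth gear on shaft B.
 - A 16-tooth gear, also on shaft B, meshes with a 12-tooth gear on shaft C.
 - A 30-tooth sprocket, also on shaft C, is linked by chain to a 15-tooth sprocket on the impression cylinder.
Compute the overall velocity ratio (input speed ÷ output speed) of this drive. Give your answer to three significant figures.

0.875

Each stage contributes driven/driver: gear mesh 77/33 = 2.3333, gear mesh 12/16 = 0.75, chain 15/30 = 0.5.
Overall: 2.3333 × 0.75 × 0.5 = 0.875.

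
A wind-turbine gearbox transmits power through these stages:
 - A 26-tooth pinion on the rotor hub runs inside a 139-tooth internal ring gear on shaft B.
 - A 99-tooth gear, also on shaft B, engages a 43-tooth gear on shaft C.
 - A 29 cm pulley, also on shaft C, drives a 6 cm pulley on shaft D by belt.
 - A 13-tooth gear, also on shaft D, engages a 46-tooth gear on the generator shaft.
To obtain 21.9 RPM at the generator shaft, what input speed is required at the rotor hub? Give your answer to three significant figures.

37.2 RPM

Overall ratio R = 5.3462 × 0.43434 × 0.2069 × 3.5385 = 1.7.
Required input speed = output speed × R = 21.9 × 1.7 = 37.229 RPM.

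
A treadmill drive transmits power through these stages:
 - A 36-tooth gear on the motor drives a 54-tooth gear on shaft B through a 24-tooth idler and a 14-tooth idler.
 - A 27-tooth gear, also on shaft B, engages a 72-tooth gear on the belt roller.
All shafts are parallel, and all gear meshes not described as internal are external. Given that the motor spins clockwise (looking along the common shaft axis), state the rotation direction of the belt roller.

the motor → shaft B: driver → idler → idler → driven is 3 external meshes, 3 reversals → CCW.
shaft B → the belt roller: external mesh, 1 reversal → CW.
4 reversals in total — an even number — so the belt roller turns the same way as the motor.

clockwise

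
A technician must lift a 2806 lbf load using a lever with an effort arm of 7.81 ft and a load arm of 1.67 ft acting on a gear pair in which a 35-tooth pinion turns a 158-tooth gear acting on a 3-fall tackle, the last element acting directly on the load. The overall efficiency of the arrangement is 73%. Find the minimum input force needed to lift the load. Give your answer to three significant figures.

Lever MA = effort arm / load arm = 7.81/1.67 = 4.6766.
Gear pair MA = 158/35 = 4.5143.
Block-and-tackle MA = number of supporting rope parts = 3.
Combined ideal MA = 4.6766 × 4.5143 × 3 = 63.335.
Actual MA = 63.335 × 0.73 = 46.235.
Effort = load / actual MA = 2806 / 46.235 = 60.69 lbf.

60.7 lbf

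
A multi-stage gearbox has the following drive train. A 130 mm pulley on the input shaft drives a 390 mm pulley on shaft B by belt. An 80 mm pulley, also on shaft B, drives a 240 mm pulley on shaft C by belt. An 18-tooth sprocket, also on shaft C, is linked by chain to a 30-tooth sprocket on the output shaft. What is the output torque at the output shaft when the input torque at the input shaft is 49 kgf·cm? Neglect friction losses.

After the belt (390/130): 49 × 3 = 147 kgf·cm
After the belt (240/80): 147 × 3 = 441 kgf·cm
After the chain (30/18): 441 × 1.6667 = 735 kgf·cm

735 kgf·cm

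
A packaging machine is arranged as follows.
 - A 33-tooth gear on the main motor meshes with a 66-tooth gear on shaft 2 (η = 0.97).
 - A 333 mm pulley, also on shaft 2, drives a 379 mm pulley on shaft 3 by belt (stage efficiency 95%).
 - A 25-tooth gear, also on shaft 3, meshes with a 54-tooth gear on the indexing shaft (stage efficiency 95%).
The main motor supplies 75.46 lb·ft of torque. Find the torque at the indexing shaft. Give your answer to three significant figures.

325 lb·ft

gear mesh 66/33 = 2 → τ = 75.46·2·0.97 = 146.39 lb·ft
belt 379/333 = 1.1381 → τ = 146.39·1.1381·0.95 = 158.28 lb·ft
gear mesh 54/25 = 2.16 → τ = 158.28·2.16·0.95 = 324.8 lb·ft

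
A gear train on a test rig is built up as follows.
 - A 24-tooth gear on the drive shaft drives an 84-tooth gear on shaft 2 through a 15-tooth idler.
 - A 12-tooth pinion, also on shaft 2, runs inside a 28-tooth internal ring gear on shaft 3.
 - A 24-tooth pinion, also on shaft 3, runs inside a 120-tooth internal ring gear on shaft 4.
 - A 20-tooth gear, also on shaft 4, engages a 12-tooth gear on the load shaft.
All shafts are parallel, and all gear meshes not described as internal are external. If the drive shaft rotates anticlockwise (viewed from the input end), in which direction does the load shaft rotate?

clockwise

the drive shaft → shaft 2: driver → idler → driven is 2 external meshes, 2 reversals → CCW.
shaft 2 → shaft 3: internal mesh, same direction → CCW.
shaft 3 → shaft 4: internal mesh, same direction → CCW.
shaft 4 → the load shaft: external mesh, 1 reversal → CW.
3 reversals in total — an odd number — so the load shaft turns opposite to the drive shaft.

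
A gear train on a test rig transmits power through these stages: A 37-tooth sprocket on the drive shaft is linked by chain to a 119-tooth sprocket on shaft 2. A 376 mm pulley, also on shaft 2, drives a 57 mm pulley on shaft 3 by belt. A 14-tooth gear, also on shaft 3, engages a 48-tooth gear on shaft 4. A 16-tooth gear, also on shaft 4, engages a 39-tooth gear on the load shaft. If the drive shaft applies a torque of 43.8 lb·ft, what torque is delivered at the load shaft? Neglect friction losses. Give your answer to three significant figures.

After the chain (119/37): 43.8 × 3.2162 = 140.87 lb·ft
After the belt (57/376): 140.87 × 0.1516 = 21.355 lb·ft
After the gear mesh (48/14): 21.355 × 3.4286 = 73.218 lb·ft
After the gear mesh (39/16): 73.218 × 2.4375 = 178.47 lb·ft

178 lb·ft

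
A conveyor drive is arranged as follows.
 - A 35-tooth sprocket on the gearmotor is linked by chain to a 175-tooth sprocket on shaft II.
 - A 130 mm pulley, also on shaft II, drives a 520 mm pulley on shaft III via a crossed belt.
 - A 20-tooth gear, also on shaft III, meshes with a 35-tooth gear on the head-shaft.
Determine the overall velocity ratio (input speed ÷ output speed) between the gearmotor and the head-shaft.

35

Each stage contributes driven/driver: chain 175/35 = 5, belt 520/130 = 4, gear mesh 35/20 = 1.75.
Overall: 5 × 4 × 1.75 = 35.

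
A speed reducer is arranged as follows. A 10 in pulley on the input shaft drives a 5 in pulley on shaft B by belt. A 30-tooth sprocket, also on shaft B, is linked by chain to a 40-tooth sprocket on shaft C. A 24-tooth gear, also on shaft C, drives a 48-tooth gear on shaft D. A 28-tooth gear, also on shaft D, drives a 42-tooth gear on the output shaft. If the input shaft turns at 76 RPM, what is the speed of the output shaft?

38 RPM

the input shaft → shaft B (belt, 5/10): 76 ÷ 0.5 = 152 RPM
shaft B → shaft C (chain, 40/30): 152 ÷ 1.3333 = 114 RPM
shaft C → shaft D (gear mesh, 48/24): 114 ÷ 2 = 57 RPM
shaft D → the output shaft (gear mesh, 42/28): 57 ÷ 1.5 = 38 RPM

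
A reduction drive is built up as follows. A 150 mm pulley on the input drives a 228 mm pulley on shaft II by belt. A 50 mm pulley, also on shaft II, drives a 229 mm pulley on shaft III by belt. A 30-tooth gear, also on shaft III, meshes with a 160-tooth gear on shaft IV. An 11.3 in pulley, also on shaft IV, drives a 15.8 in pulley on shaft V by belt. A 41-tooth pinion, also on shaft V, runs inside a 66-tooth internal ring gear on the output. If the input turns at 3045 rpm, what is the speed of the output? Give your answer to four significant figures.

36.44 rpm

Belt: ratio = 228/150 = 1.52, so shaft II turns at 3045 / 1.52 = 2003.3 rpm.
Belt: ratio = 229/50 = 4.58, so shaft III turns at 2003.3 / 4.58 = 437.4 rpm.
Gear mesh: ratio = 160/30 = 5.3333, so shaft IV turns at 437.4 / 5.3333 = 82.012 rpm.
Belt: ratio = 15.8/11.3 = 1.3982, so shaft V turns at 82.012 / 1.3982 = 58.654 rpm.
Internal gear: ratio = 66/41 = 1.6098, so the output turns at 58.654 / 1.6098 = 36.437 rpm.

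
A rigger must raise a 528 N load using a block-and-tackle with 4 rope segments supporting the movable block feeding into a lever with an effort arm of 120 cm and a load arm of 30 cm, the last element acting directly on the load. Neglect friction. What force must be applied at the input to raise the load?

33 N

Block-and-tackle MA = number of supporting rope parts = 4.
Lever MA = effort arm / load arm = 120/30 = 4.
Combined ideal MA = 4 × 4 = 16.
Effort = load / MA = 528 / 16 = 33 N.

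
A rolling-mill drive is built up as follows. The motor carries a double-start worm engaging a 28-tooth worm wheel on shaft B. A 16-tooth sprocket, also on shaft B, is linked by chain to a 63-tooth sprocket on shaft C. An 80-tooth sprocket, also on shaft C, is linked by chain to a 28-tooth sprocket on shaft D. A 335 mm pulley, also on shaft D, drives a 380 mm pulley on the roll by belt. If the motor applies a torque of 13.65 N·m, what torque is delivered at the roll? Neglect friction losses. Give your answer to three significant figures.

299 N·m

After the worm (28/2): 13.65 × 14 = 191.1 N·m
After the chain (63/16): 191.1 × 3.9375 = 752.46 N·m
After the chain (28/80): 752.46 × 0.35 = 263.36 N·m
After the belt (380/335): 263.36 × 1.1343 = 298.74 N·m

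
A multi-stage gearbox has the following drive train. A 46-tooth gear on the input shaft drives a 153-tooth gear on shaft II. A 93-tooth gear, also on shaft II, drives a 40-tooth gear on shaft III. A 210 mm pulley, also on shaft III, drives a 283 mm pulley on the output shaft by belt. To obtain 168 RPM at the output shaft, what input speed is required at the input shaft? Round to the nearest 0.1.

Overall ratio R = 3.3261 × 0.43011 × 1.3476 = 1.9279.
Required input speed = output speed × R = 168 × 1.9279 = 323.88 RPM.

323.9 RPM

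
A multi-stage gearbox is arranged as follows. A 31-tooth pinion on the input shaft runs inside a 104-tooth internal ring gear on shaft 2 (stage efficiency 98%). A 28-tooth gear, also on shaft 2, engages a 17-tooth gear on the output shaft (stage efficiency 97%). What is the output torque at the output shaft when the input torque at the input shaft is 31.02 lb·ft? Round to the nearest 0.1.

internal gear 104/31 = 3.3548 → τ = 31.02·3.3548·0.98 = 101.99 lb·ft
gear mesh 17/28 = 0.60714 → τ = 101.99·0.60714·0.97 = 60.062 lb·ft

60.1 lb·ft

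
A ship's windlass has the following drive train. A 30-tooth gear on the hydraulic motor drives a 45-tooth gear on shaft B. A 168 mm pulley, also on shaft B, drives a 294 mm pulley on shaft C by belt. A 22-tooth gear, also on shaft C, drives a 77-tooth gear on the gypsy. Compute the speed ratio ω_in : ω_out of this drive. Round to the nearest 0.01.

9.19

Each stage contributes driven/driver: gear mesh 45/30 = 1.5, belt 294/168 = 1.75, gear mesh 77/22 = 3.5.
Overall: 1.5 × 1.75 × 3.5 = 9.1875.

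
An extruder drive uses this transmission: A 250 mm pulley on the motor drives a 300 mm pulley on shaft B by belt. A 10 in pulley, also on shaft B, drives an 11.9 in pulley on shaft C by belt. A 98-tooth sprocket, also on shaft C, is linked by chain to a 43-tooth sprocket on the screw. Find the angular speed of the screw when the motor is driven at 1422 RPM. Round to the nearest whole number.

2269 RPM

belt 300/250 = 1.2 → 1422/1.2 = 1185 RPM
belt 11.9/10 = 1.19 → 1185/1.19 = 995.8 RPM
chain 43/98 = 0.43878 → 995.8/0.43878 = 2269.5 RPM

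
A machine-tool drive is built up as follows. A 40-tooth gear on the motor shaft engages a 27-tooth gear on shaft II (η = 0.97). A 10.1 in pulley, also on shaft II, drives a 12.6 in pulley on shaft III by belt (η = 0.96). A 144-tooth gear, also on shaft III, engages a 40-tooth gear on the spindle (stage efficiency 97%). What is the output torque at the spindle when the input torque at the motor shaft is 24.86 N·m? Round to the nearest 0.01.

Gear mesh: ratio = 27/40 = 0.675; torque at shaft II = 24.86 × 0.675 × 0.97 = 16.277 N·m.
Belt: ratio = 12.6/10.1 = 1.2475; torque at shaft III = 16.277 × 1.2475 × 0.96 = 19.494 N·m.
Gear mesh: ratio = 40/144 = 0.27778; torque at the spindle = 19.494 × 0.27778 × 0.97 = 5.2525 N·m.

5.25 N·m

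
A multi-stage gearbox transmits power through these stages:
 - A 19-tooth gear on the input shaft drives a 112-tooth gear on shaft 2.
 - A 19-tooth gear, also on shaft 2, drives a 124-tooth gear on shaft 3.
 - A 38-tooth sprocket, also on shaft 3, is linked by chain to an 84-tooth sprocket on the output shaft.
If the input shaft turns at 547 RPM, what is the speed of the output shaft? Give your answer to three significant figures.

gear mesh 112/19 = 5.8947 → 547/5.8947 = 92.795 RPM
gear mesh 124/19 = 6.5263 → 92.795/6.5263 = 14.219 RPM
chain 84/38 = 2.2105 → 14.219/2.2105 = 6.4322 RPM

6.43 RPM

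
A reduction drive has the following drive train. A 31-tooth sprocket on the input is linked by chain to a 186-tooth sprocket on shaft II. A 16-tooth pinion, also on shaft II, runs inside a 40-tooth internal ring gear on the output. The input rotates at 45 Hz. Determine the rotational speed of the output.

chain 186/31 = 6 → 45/6 = 7.5 Hz
internal gear 40/16 = 2.5 → 7.5/2.5 = 3 Hz

3 Hz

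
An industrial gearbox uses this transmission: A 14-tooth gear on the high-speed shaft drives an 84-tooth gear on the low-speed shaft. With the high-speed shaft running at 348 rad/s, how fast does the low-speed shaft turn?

gear mesh 84/14 = 6 → 348/6 = 58 rad/s

58 rad/s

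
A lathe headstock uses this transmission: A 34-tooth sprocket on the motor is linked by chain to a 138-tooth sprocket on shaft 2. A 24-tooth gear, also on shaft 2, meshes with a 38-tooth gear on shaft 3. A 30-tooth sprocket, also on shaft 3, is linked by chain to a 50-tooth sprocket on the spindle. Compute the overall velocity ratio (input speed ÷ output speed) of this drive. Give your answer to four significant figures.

10.71

Each stage contributes driven/driver: chain 138/34 = 4.0588, gear mesh 38/24 = 1.5833, chain 50/30 = 1.6667.
Overall: 4.0588 × 1.5833 × 1.6667 = 10.711.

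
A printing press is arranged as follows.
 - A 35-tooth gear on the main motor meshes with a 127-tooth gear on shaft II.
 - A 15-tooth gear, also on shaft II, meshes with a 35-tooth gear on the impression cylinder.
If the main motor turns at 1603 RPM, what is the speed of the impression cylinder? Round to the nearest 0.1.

189.3 RPM

the main motor → shaft II (gear mesh, 127/35): 1603 ÷ 3.6286 = 441.77 RPM
shaft II → the impression cylinder (gear mesh, 35/15): 441.77 ÷ 2.3333 = 189.33 RPM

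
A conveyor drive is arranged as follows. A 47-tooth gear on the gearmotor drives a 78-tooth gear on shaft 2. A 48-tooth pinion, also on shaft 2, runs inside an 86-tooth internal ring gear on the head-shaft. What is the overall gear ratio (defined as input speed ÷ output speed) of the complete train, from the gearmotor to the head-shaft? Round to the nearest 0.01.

2.97

Each stage contributes driven/driver: gear mesh 78/47 = 1.6596, internal gear 86/48 = 1.7917.
Overall: 1.6596 × 1.7917 = 2.9734.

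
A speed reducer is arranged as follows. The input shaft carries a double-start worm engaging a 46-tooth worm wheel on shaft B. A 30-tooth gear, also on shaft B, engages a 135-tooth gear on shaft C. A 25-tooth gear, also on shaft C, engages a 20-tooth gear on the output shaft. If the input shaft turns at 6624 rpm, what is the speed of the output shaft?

Worm: ratio = 46/2 = 23, so shaft B turns at 6624 / 23 = 288 rpm.
Gear mesh: ratio = 135/30 = 4.5, so shaft C turns at 288 / 4.5 = 64 rpm.
Gear mesh: ratio = 20/25 = 0.8, so the output shaft turns at 64 / 0.8 = 80 rpm.

80 rpm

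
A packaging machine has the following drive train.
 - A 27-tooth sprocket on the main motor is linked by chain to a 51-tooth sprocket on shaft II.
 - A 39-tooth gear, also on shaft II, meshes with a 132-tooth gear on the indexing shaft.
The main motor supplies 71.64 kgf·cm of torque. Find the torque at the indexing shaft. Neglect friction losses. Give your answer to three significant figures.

458 kgf·cm

Chain: ratio = 51/27 = 1.8889; torque at shaft II = 71.64 × 1.8889 = 135.32 kgf·cm.
Gear mesh: ratio = 132/39 = 3.3846; torque at the indexing shaft = 135.32 × 3.3846 = 458.01 kgf·cm.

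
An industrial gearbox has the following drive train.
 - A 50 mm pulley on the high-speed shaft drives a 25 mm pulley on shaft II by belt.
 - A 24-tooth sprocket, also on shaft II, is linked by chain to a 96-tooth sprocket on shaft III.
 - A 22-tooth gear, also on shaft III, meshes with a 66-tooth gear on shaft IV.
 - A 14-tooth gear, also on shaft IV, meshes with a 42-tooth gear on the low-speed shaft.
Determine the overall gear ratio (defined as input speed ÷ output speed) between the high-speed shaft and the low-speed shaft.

Each stage contributes driven/driver: belt 25/50 = 0.5, chain 96/24 = 4, gear mesh 66/22 = 3, gear mesh 42/14 = 3.
Overall: 0.5 × 4 × 3 × 3 = 18.

18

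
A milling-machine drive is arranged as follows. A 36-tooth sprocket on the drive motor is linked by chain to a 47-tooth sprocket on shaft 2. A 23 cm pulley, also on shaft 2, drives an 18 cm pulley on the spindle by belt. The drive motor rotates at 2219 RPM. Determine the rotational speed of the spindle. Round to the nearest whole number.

chain 47/36 = 1.3056 → 2219/1.3056 = 1699.7 RPM
belt 18/23 = 0.78261 → 1699.7/0.78261 = 2171.8 RPM

2172 RPM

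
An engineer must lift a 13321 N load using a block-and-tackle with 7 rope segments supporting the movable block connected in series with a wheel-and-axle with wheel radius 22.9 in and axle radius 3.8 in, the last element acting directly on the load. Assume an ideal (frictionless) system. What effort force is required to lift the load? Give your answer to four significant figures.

315.8 N

Block-and-tackle MA = number of supporting rope parts = 7.
Wheel-and-axle MA = R/r = 22.9/3.8 = 6.0263.
Combined ideal MA = 7 × 6.0263 = 42.184.
Effort = load / MA = 13321 / 42.184 = 315.78 N.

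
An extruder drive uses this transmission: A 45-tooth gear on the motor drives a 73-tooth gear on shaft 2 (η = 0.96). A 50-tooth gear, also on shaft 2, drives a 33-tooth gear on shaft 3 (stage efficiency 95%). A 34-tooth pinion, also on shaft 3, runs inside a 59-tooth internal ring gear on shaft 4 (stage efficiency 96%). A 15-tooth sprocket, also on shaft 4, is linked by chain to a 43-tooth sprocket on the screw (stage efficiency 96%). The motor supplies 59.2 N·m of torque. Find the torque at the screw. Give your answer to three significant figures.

265 N·m

Gear mesh: ratio = 73/45 = 1.6222; torque at shaft 2 = 59.2 × 1.6222 × 0.96 = 92.194 N·m.
Gear mesh: ratio = 33/50 = 0.66; torque at shaft 3 = 92.194 × 0.66 × 0.95 = 57.806 N·m.
Internal gear: ratio = 59/34 = 1.7353; torque at shaft 4 = 57.806 × 1.7353 × 0.96 = 96.298 N·m.
Chain: ratio = 43/15 = 2.8667; torque at the screw = 96.298 × 2.8667 × 0.96 = 265.01 N·m.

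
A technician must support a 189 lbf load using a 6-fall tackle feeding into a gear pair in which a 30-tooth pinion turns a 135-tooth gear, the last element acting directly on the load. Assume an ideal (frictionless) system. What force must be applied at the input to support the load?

Block-and-tackle MA = number of supporting rope parts = 6.
Gear pair MA = 135/30 = 4.5.
Combined ideal MA = 6 × 4.5 = 27.
Effort = load / MA = 189 / 27 = 7 lbf.

7 lbf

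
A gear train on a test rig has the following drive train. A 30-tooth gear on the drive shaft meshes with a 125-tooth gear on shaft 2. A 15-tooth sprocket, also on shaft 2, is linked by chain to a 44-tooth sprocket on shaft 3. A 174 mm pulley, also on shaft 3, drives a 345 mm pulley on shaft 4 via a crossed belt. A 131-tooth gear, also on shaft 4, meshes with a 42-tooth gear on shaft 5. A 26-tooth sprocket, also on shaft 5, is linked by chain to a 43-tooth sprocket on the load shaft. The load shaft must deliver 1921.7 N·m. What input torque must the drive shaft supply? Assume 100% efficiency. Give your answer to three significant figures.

150 N·m

Overall ratio R = 4.1667 × 2.9333 × 1.9828 × 0.32061 × 1.6538 = 12.85.
Input torque = output torque / R = 1921.7 / 12.85 = 149.55 N·m.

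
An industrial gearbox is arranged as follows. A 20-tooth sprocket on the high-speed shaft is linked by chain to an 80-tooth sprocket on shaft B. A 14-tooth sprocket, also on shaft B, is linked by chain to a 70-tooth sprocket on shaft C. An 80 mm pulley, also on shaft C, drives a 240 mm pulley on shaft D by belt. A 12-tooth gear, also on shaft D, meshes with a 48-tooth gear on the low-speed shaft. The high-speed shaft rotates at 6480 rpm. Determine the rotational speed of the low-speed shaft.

27 rpm

Chain: ratio = 80/20 = 4, so shaft B turns at 6480 / 4 = 1620 rpm.
Chain: ratio = 70/14 = 5, so shaft C turns at 1620 / 5 = 324 rpm.
Belt: ratio = 240/80 = 3, so shaft D turns at 324 / 3 = 108 rpm.
Gear mesh: ratio = 48/12 = 4, so the low-speed shaft turns at 108 / 4 = 27 rpm.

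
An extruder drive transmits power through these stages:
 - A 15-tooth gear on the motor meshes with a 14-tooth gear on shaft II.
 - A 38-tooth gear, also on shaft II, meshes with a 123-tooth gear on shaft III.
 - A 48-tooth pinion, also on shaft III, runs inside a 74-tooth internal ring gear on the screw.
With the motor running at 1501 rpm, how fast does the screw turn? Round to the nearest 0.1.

the motor → shaft II (gear mesh, 14/15): 1501 ÷ 0.93333 = 1608.2 rpm
shaft II → shaft III (gear mesh, 123/38): 1608.2 ÷ 3.2368 = 496.85 rpm
shaft III → the screw (internal gear, 74/48): 496.85 ÷ 1.5417 = 322.28 rpm

322.3 rpm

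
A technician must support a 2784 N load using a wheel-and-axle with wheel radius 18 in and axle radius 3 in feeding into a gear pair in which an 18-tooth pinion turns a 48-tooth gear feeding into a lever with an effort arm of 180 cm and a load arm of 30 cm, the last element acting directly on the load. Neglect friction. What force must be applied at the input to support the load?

Wheel-and-axle MA = R/r = 18/3 = 6.
Gear pair MA = 48/18 = 2.6667.
Lever MA = effort arm / load arm = 180/30 = 6.
Combined ideal MA = 6 × 2.6667 × 6 = 96.
Effort = load / MA = 2784 / 96 = 29 N.

29 N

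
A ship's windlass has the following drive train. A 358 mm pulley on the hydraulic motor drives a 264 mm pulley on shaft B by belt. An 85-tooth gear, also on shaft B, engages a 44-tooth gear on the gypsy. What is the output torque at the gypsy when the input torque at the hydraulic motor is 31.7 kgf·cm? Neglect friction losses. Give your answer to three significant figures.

12.1 kgf·cm

Belt: ratio = 264/358 = 0.73743; torque at shaft B = 31.7 × 0.73743 = 23.377 kgf·cm.
Gear mesh: ratio = 44/85 = 0.51765; torque at the gypsy = 23.377 × 0.51765 = 12.101 kgf·cm.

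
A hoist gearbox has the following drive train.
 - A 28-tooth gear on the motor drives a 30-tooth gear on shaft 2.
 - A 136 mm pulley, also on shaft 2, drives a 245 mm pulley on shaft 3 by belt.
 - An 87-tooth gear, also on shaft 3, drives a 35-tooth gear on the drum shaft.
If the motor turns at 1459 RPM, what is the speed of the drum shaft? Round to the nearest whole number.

1879 RPM

Gear mesh: ratio = 30/28 = 1.0714, so shaft 2 turns at 1459 / 1.0714 = 1361.7 RPM.
Belt: ratio = 245/136 = 1.8015, so shaft 3 turns at 1361.7 / 1.8015 = 755.9 RPM.
Gear mesh: ratio = 35/87 = 0.4023, so the drum shaft turns at 755.9 / 0.4023 = 1879 RPM.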